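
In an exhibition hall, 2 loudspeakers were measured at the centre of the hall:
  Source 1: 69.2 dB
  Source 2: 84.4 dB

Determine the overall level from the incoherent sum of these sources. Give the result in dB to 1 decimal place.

Sum in the linear (power) domain: Σ 10^(Lᵢ/10) = 10^(69.2/10) + 10^(84.4/10) = 2.837e+08.
Combined level = 10 log₁₀(2.837e+08) = 84.5 dB.

84.5 dB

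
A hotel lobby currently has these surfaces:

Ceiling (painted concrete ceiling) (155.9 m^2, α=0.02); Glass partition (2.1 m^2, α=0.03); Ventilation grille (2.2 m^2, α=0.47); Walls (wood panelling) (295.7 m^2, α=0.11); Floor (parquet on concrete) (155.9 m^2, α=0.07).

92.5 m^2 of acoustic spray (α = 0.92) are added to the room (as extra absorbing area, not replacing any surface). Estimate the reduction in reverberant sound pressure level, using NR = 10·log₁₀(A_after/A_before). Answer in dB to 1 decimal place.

Equivalent absorption area: A_before = 155.9*0.02 + 2.1*0.03 + 2.2*0.47 + 295.7*0.11 + 155.9*0.07 = 47.655 m^2.
Added absorption = 92.5 × 0.92 = 85.100 sabins.
New total A_after = 132.755 sabins.
Reduction = 10 log₁₀(A_after/A_before) = 10 log₁₀(2.7858) = 4.4 dB.

4.4 dB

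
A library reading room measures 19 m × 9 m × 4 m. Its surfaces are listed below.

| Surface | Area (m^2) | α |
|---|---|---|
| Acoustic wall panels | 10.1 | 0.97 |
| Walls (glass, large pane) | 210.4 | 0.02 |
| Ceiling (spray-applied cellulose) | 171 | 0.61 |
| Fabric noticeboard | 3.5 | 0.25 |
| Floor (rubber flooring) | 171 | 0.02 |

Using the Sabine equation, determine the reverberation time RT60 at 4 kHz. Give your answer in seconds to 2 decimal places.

A = Σ Sᵢαᵢ = 10.1·0.97 + 210.4·0.02 + 171·0.61 + 3.5·0.25 + 171·0.02 = 122.610 sabins.
Room volume: 684 m³.
T = 0.161 V/A = 0.161·684/122.610 = 0.90 s.

0.90 sec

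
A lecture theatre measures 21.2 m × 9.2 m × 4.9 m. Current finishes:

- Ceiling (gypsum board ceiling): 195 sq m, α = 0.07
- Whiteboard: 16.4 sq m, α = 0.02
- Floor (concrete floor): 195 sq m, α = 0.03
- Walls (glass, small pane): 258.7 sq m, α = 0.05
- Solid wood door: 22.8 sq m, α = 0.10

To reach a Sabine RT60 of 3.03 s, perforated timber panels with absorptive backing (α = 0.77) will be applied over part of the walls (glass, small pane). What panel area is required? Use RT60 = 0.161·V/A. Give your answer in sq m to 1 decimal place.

21.9

Summing Sᵢαᵢ: 13.650 + 0.328 + 5.850 + 12.935 + 2.280 → A₁ = 35.043 sabins.
Required A₂ = 0.161·955.696/3.03 = 50.781 sabins.
Absorption to add: 50.781 − 35.043 = 15.738 sabins.
Net gain per sq m: Δα = 0.77 − 0.05 = 0.72.
Panel area = 15.738 / 0.72 = 21.9 sq m.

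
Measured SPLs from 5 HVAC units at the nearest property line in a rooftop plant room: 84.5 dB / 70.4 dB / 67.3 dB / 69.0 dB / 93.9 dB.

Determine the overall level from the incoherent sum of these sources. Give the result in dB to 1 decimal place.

Sum in the linear (power) domain: Σ 10^(Lᵢ/10) = 10^(84.5/10) + 10^(70.4/10) + 10^(67.3/10) + 10^(69.0/10) + 10^(93.9/10) = 2.761e+09.
Combined level = 10 log₁₀(2.761e+09) = 94.4 dB.

94.4 dB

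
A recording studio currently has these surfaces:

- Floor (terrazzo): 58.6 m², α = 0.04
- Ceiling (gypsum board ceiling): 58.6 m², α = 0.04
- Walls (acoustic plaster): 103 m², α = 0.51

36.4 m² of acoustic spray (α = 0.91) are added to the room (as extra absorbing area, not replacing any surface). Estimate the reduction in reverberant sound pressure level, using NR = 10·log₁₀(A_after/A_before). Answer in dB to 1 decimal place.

Summing Sᵢαᵢ: 2.344 + 2.344 + 52.530 → A_before = 57.218 sabins.
Treatment contributes 36.4·0.91 = 33.124 sabins.
New total A_after = 90.342 sabins.
Reduction = 10 log₁₀(A_after/A_before) = 10 log₁₀(1.5789) = 2.0 dB.

2.0 dB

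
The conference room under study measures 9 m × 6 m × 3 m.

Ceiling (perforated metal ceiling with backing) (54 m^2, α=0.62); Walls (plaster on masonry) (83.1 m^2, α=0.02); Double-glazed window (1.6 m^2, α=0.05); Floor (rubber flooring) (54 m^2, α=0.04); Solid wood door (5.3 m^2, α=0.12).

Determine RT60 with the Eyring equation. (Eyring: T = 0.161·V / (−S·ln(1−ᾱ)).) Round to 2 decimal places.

Total surface area S = 54 + 83.1 + 1.6 + 54 + 5.3 = 198.0 m^2.
Σ(Sᵢαᵢ) = 54·0.62 + 83.1·0.02 + 1.6·0.05 + 54·0.04 + 5.3·0.12 = 38.018.
Mean coefficient ᾱ = A/S = 0.1920.
−S·ln(1−ᾱ) = −198.0 × ln(1 − 0.1920) = 42.212.
V = 9 × 6 × 3 = 162 m³.
RT60 = 0.161 × 162 / 42.212 = 0.62 s.

0.62 s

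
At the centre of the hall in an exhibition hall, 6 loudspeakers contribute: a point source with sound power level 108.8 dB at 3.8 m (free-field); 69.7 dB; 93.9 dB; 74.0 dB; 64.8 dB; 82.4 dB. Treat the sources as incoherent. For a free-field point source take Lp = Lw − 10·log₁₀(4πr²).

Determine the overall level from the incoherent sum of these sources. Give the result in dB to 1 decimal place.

94.9 dB

Source at 3.8 m: Lp = 108.8 − 10·log₁₀(4π·3.8²) = 108.8 − 10·log₁₀(181.458) = 86.2 dB.
Converting to relative power and adding: 10^(86.2/10) + 10^(69.7/10) + 10^(93.9/10) + 10^(74.0/10) + 10^(64.8/10) + 10^(82.4/10) = 3.083e+09.
Back to dB: 10·log₁₀ Σ = 94.9 dB.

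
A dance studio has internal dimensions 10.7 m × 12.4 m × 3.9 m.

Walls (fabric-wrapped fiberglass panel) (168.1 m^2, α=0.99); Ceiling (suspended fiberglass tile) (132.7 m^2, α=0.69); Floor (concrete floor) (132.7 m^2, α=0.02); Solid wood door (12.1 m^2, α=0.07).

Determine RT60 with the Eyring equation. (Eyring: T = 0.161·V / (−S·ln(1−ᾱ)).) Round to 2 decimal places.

0.21 s

S = Σ Sᵢ = 445.6 m^2.
Σ(Sᵢαᵢ) = 168.1·0.99 + 132.7·0.69 + 132.7·0.02 + 12.1·0.07 = 261.483.
Mean coefficient ᾱ = A/S = 0.5868.
−S·ln(1−ᾱ) = −445.6 × ln(1 − 0.5868) = 393.832.
V = 10.7 × 12.4 × 3.9 = 517.452 m³.
T = 0.161·V/[−S·ln(1−ᾱ)] = 0.161·517.452/393.832 = 0.21 s.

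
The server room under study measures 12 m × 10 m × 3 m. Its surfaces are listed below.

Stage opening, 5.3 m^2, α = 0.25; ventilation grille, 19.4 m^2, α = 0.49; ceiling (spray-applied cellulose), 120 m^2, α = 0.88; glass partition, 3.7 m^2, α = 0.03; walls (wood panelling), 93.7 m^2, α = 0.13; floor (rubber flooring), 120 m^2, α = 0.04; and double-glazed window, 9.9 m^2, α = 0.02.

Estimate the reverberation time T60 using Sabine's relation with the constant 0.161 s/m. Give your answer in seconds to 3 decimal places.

0.433 s

Equivalent absorption area: A = 5.3×0.25 + 19.4×0.49 + 120×0.88 + 3.7×0.03 + 93.7×0.13 + 120×0.04 + 9.9×0.02 = 133.721 m^2.
Room volume: 360 m³.
Sabine: RT60 = 0.161 × 360 / 133.721 = 0.433 s.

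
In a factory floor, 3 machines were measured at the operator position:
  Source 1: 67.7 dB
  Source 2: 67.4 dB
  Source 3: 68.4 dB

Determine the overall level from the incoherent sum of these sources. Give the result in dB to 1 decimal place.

Σ 10^(Lᵢ/10) = 1.83e+07.
L_total = 10·log₁₀(1.83e+07) = 72.6 dB.

72.6 dB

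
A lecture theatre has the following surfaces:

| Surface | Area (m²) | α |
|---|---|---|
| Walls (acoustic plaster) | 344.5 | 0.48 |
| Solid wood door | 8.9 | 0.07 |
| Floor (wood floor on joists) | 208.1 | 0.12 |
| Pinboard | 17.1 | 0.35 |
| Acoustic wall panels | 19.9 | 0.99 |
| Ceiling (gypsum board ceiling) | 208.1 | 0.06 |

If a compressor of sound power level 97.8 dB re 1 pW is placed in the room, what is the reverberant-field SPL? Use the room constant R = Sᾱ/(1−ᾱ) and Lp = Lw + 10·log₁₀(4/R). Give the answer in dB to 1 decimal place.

78.8 dB

Σ(Sᵢαᵢ) = 344.5×0.48 + 8.9×0.07 + 208.1×0.12 + 17.1×0.35 + 19.9×0.99 + 208.1×0.06 = 229.127; total area S = 806.6 m².
ᾱ = 229.127/806.6 = 0.2841; R = Sᾱ/(1−ᾱ) = 229.127/(1−0.2841) = 320.054 m².
Lp = 97.8 + 10·log₁₀(4/320.054) = 97.8 + (-19.03) = 78.8 dB.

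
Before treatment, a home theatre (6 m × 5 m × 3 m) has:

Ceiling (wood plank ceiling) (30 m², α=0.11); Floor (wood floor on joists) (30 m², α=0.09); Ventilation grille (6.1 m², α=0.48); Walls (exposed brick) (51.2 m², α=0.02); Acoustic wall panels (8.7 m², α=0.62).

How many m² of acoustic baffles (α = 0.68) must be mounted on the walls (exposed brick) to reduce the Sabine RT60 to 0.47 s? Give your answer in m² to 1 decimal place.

23.5

Summing Sᵢαᵢ: 3.300 + 2.700 + 2.928 + 1.024 + 5.394 → A₁ = 15.346 sabins.
V = 90 m³. Target absorption A₂ = 0.161 × 90 / 0.47 = 30.830 sabins.
ΔA needed = 30.830 − 15.346 = 15.484 sabins.
Each m² of panel replacing the walls (exposed brick) adds (0.68 − 0.02) = 0.66 sabins.
Area = ΔA/Δα = 15.484/0.66 = 23.5 m².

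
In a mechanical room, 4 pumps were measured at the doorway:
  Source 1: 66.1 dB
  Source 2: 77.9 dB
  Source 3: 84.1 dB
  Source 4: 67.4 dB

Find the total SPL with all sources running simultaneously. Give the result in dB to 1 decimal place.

85.2 dB

Converting to relative power and adding: 10^(66.1/10) + 10^(77.9/10) + 10^(84.1/10) + 10^(67.4/10) = 3.283e+08.
Back to dB: 10·log₁₀ Σ = 85.2 dB.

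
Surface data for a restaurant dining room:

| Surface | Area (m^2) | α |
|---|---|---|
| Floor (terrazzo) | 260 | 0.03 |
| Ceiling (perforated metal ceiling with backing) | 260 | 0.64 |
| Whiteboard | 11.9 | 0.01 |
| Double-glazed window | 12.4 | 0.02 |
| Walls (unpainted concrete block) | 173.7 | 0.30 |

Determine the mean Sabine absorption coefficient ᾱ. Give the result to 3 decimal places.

0.316

Total surface area S = 718.0 m^2.
Weighted sum Σ Sα = 226.677.
ᾱ = 226.677 / 718.0 = 0.316.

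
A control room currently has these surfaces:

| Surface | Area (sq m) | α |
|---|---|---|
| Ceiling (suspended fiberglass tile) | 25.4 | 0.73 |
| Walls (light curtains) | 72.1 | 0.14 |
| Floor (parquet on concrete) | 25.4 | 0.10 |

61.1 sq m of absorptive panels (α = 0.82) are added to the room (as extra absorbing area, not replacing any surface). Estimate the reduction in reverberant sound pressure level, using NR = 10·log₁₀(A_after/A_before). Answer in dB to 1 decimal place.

Equivalent absorption area: A_before = 25.4·0.73 + 72.1·0.14 + 25.4·0.10 = 31.176 sq m.
Treatment contributes 61.1·0.82 = 50.102 sabins.
A_after = 31.176 + 50.102 = 81.278 sabins.
Reduction = 10 log₁₀(A_after/A_before) = 10 log₁₀(2.6071) = 4.2 dB.

4.2 dB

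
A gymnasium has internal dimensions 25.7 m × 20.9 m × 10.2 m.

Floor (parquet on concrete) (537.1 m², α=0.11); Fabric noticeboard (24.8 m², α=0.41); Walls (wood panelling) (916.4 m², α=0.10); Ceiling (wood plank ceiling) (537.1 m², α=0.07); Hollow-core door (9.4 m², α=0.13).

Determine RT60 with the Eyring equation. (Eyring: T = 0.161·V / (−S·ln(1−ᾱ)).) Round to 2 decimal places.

4.20 sec

S = Σ Sᵢ = 2024.8 m².
Σ(Sᵢαᵢ) = 537.1·0.11 + 24.8·0.41 + 916.4·0.10 + 537.1·0.07 + 9.4·0.13 = 199.708.
Mean coefficient ᾱ = A/S = 0.0986.
−S·ln(1−ᾱ) = −2024.8 × ln(1 − 0.0986) = 210.187.
V = 25.7 × 20.9 × 10.2 = 5478.726 m³.
RT60 = 0.161 × 5478.726 / 210.187 = 4.20 s.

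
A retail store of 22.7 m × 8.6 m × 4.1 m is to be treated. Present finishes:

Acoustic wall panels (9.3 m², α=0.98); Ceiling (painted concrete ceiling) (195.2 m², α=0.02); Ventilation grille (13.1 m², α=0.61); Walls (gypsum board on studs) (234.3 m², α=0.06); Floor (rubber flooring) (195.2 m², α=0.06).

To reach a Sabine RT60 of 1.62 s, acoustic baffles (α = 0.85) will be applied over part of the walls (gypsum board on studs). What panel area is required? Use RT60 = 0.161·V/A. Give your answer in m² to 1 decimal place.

41.5

A₁ = Σ Sᵢαᵢ = 9.3*0.98 + 195.2*0.02 + 13.1*0.61 + 234.3*0.06 + 195.2*0.06 = 46.779 sabins.
V = 800.402 m³. Target absorption A₂ = 0.161 × 800.402 / 1.62 = 79.546 sabins.
Absorption to add: 79.546 − 46.779 = 32.767 sabins.
Net gain per m²: Δα = 0.85 − 0.06 = 0.79.
Area = ΔA/Δα = 32.767/0.79 = 41.5 m².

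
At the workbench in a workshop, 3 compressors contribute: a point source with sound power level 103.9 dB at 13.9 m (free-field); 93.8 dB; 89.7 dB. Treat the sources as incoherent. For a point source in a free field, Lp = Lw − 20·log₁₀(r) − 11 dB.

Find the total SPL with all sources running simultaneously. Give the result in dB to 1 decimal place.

95.2 dB

Source at 13.9 m: Lp = 103.9 − 20·log₁₀(13.9) − 11 = 70.0 dB.
Sum in the linear (power) domain: Σ 10^(Lᵢ/10) = 10^(70.0/10) + 10^(93.8/10) + 10^(89.7/10) = 3.342e+09.
Back to dB: 10·log₁₀ Σ = 95.2 dB.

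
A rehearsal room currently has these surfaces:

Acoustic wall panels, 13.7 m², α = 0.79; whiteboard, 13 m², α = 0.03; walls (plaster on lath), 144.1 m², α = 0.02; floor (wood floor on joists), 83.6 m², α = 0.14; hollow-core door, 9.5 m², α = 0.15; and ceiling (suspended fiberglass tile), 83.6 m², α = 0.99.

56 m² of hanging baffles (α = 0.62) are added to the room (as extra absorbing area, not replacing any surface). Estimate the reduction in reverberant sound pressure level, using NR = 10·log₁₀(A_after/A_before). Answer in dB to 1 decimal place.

1.2 dB

Equivalent absorption area: A_before = 13.7*0.79 + 13*0.03 + 144.1*0.02 + 83.6*0.14 + 9.5*0.15 + 83.6*0.99 = 109.988 m².
Treatment contributes 56·0.62 = 34.720 sabins.
A_after = 109.988 + 34.720 = 144.708 sabins.
Reduction = 10 log₁₀(A_after/A_before) = 10 log₁₀(1.3157) = 1.2 dB.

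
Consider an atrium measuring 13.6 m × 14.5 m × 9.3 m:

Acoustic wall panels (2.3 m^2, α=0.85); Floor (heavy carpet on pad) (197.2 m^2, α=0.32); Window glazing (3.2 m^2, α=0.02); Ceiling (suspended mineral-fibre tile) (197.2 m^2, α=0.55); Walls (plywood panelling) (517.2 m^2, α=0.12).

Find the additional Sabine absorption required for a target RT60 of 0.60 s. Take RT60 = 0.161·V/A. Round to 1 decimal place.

256.5 sabins

Total absorption A₁ = 2.3×0.85 + 197.2×0.32 + 3.2×0.02 + 197.2×0.55 + 517.2×0.12
  = 1.955 + 63.104 + 0.064 + 108.460 + 62.064 = 235.647 m^2 sabins.
Target A₂ = 0.161·1833.96/0.60 = 492.113 sabins (V = 1833.96 m³).
ΔA = A₂ − A₁ = 492.113 − 235.647 = 256.5 sabins.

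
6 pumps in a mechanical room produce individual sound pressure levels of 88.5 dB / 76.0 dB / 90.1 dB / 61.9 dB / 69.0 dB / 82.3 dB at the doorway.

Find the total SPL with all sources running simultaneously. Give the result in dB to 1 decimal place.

92.9 dB

Sum in the linear (power) domain: Σ 10^(Lᵢ/10) = 10^(88.5/10) + 10^(76.0/10) + 10^(90.1/10) + 10^(61.9/10) + 10^(69.0/10) + 10^(82.3/10) = 1.95e+09.
Back to dB: 10·log₁₀ Σ = 92.9 dB.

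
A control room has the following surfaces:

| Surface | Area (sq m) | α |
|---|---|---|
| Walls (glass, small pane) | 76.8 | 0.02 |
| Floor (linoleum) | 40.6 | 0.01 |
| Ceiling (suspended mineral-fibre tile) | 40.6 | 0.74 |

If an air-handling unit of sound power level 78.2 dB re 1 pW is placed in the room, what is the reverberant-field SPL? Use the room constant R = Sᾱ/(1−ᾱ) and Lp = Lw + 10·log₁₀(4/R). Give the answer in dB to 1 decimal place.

Σ(Sᵢαᵢ) = 76.8×0.02 + 40.6×0.01 + 40.6×0.74 = 31.986; total area S = 158.0 sq m.
ᾱ = 31.986/158.0 = 0.2024; R = Sᾱ/(1−ᾱ) = 31.986/(1−0.2024) = 40.103 sq m.
Lp = 78.2 + 10·log₁₀(4/40.103) = 78.2 + (-10.01) = 68.2 dB.

68.2 dB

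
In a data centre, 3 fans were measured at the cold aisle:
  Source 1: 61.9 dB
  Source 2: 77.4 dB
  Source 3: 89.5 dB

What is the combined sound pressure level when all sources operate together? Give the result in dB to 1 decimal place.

89.8 dB

Σ 10^(Lᵢ/10) = 9.478e+08.
L_total = 10·log₁₀(9.478e+08) = 89.8 dB.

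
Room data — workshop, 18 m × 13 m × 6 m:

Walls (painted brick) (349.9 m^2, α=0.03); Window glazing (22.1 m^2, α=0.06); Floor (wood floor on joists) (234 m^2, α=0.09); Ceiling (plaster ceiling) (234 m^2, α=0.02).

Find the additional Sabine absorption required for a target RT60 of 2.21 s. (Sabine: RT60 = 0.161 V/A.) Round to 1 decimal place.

Equivalent absorption area: A₁ = 349.9·0.03 + 22.1·0.06 + 234·0.09 + 234·0.02 = 37.563 m^2.
V = 1404 m³. Required absorption A₂ = 0.161 × 1404 / 2.21 = 102.282 sabins.
ΔA = A₂ − A₁ = 102.282 − 37.563 = 64.7 sabins.

64.7 sabins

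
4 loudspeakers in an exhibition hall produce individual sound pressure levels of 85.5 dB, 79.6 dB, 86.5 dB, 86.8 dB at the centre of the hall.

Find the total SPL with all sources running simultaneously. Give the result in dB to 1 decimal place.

Converting to relative power and adding: 10^(85.5/10) + 10^(79.6/10) + 10^(86.5/10) + 10^(86.8/10) = 1.371e+09.
L_total = 10·log₁₀(1.371e+09) = 91.4 dB.

91.4 dB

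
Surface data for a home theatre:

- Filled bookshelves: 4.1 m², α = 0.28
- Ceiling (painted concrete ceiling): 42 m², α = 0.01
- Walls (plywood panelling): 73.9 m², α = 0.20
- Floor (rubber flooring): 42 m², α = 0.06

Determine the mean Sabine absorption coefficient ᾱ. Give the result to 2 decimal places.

Total surface area S = 162.0 m².
Weighted sum Σ Sα = 18.868.
ᾱ = A/S = 0.12.

0.12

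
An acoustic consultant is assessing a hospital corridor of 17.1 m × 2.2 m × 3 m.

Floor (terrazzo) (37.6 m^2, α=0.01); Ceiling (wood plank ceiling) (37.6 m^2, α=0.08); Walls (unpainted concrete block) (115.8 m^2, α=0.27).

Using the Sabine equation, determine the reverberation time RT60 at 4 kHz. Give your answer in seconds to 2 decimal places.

0.52 sec

Summing Sᵢαᵢ: 0.376 + 3.008 + 31.266 → A = 34.650 sabins.
Volume V = 17.1 × 2.2 × 3 = 112.86 m³.
Sabine: RT60 = 0.161 × 112.86 / 34.650 = 0.52 s.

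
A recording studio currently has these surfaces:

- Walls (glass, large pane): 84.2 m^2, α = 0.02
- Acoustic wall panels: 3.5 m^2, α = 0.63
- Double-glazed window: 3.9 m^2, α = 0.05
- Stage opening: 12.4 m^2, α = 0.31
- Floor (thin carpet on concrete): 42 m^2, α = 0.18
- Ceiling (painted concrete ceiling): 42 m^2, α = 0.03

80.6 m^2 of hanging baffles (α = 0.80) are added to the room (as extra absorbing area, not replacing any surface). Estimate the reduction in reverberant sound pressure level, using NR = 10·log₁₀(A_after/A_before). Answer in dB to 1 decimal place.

Total absorption A_before = 84.2*0.02 + 3.5*0.63 + 3.9*0.05 + 12.4*0.31 + 42*0.18 + 42*0.03
  = 1.684 + 2.205 + 0.195 + 3.844 + 7.560 + 1.260 = 16.748 m^2 sabins.
Added absorption = 80.6 × 0.80 = 64.480 sabins.
A_after = 16.748 + 64.480 = 81.228 sabins.
Reduction = 10 log₁₀(A_after/A_before) = 10 log₁₀(4.8500) = 6.9 dB.

6.9 dB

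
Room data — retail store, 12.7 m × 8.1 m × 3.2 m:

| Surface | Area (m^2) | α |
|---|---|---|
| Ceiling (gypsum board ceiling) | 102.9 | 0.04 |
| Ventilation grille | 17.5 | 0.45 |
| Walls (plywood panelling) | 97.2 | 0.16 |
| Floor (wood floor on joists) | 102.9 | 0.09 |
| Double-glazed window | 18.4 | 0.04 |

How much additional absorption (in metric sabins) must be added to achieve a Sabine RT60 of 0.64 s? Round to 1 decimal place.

45.3 sabins

Total absorption A₁ = 102.9·0.04 + 17.5·0.45 + 97.2·0.16 + 102.9·0.09 + 18.4·0.04
  = 4.116 + 7.875 + 15.552 + 9.261 + 0.736 = 37.540 m^2 sabins.
For T = 0.64 s, need A₂ = 0.161·V/T = 0.161·329.184/0.64 = 82.810 sabins.
ΔA = A₂ − A₁ = 82.810 − 37.540 = 45.3 sabins.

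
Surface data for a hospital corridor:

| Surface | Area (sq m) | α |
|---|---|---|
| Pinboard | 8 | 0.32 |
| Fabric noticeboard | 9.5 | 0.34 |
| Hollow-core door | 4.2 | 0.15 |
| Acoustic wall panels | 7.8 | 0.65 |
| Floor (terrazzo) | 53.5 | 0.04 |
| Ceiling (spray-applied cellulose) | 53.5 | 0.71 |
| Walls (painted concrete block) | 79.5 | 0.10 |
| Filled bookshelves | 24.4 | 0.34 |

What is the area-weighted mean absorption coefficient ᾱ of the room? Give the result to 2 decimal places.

S = Σ Sᵢ = 8 + 9.5 + 4.2 + 7.8 + 53.5 + 53.5 + 79.5 + 24.4 = 240.4 sq m.
Σ(Sᵢαᵢ) = 8·0.32 + 9.5·0.34 + 4.2·0.15 + 7.8·0.65 + 53.5·0.04 + 53.5·0.71 + 79.5·0.10 + 24.4·0.34 = 67.861.
ᾱ = A/S = 0.28.

0.28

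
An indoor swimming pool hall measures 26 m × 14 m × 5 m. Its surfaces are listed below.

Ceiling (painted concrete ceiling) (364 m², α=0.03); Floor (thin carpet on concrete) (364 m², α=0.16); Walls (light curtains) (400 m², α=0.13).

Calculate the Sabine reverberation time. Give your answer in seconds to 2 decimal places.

2.42 s

Summing Sᵢαᵢ: 10.920 + 58.240 + 52.000 → A = 121.160 sabins.
Room volume: 1820 m³.
RT60 = 0.161 · V / A = 0.161 × 1820 / 121.160 = 2.42 s.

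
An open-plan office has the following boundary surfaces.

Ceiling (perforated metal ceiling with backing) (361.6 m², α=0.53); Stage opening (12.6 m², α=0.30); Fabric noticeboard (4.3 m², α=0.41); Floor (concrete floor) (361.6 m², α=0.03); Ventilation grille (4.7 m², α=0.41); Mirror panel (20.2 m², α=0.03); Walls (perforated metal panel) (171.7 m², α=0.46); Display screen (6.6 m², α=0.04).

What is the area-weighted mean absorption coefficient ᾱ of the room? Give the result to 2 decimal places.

S = Σ Sᵢ = 361.6 + 12.6 + 4.3 + 361.6 + 4.7 + 20.2 + 171.7 + 6.6 = 943.3 m².
A = 361.6·0.53 + 12.6·0.30 + 4.3·0.41 + 361.6·0.03 + 4.7·0.41 + 20.2·0.03 + 171.7·0.46 + 6.6·0.04 = 289.818 sabins.
ᾱ = A/S = 0.31.

0.31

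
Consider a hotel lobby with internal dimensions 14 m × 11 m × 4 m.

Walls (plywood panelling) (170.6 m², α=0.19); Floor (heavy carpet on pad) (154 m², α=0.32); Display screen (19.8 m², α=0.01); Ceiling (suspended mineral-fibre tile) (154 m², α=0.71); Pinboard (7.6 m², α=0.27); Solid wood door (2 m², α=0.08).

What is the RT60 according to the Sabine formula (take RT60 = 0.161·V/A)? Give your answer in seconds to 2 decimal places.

Total absorption A = 170.6×0.19 + 154×0.32 + 19.8×0.01 + 154×0.71 + 7.6×0.27 + 2×0.08
  = 32.414 + 49.280 + 0.198 + 109.340 + 2.052 + 0.160 = 193.444 m² sabins.
Volume V = 14 × 11 × 4 = 616 m³.
RT60 = 0.161 · V / A = 0.161 × 616 / 193.444 = 0.51 s.

0.51 s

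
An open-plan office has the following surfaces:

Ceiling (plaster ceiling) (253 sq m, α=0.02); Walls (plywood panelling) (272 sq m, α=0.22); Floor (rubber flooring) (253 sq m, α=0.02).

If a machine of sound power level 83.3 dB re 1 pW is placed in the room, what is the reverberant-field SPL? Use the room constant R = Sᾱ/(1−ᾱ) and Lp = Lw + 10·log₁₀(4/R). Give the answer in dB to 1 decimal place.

70.5 dB

Σ(Sᵢαᵢ) = 253·0.02 + 272·0.22 + 253·0.02 = 69.960; total area S = 778.0 sq m.
ᾱ = 69.960/778.0 = 0.0899; R = Sᾱ/(1−ᾱ) = 69.960/(1−0.0899) = 76.871 sq m.
Lp = 83.3 + 10·log₁₀(4/76.871) = 83.3 + (-12.84) = 70.5 dB.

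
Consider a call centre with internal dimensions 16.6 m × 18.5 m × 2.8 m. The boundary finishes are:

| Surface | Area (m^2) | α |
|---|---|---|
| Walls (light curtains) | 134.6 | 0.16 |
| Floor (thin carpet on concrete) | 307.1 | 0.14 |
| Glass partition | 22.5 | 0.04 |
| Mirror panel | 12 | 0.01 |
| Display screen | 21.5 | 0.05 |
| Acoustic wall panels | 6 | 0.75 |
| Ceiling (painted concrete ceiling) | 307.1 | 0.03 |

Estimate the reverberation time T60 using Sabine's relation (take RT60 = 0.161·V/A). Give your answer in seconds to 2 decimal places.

1.72 sec

A = Σ Sᵢαᵢ = 134.6*0.16 + 307.1*0.14 + 22.5*0.04 + 12*0.01 + 21.5*0.05 + 6*0.75 + 307.1*0.03 = 80.338 sabins.
Room volume: 859.88 m³.
Sabine: RT60 = 0.161 × 859.88 / 80.338 = 1.72 s.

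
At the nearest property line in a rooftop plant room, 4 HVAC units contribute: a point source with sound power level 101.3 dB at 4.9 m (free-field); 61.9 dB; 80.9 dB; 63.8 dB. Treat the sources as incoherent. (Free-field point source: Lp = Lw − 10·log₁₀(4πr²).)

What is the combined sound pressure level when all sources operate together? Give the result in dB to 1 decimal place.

82.3 dB

Source at 4.9 m: Lp = 101.3 − 10·log₁₀(4π·4.9²) = 101.3 − 10·log₁₀(301.719) = 76.5 dB.
Converting to relative power and adding: 10^(76.5/10) + 10^(61.9/10) + 10^(80.9/10) + 10^(63.8/10) = 1.716e+08.
Back to dB: 10·log₁₀ Σ = 82.3 dB.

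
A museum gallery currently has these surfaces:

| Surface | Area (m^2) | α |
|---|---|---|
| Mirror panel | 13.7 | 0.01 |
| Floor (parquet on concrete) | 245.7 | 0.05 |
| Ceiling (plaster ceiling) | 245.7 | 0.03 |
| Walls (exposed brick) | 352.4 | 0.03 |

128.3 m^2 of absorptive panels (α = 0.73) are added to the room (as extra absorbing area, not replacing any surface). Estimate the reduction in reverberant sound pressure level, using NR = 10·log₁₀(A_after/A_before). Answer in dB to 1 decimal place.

6.1 dB

A_before = Σ Sᵢαᵢ = 13.7*0.01 + 245.7*0.05 + 245.7*0.03 + 352.4*0.03 = 30.365 sabins.
Added absorption = 128.3 × 0.73 = 93.659 sabins.
New total A_after = 124.024 sabins.
Reduction = 10 log₁₀(A_after/A_before) = 10 log₁₀(4.0844) = 6.1 dB.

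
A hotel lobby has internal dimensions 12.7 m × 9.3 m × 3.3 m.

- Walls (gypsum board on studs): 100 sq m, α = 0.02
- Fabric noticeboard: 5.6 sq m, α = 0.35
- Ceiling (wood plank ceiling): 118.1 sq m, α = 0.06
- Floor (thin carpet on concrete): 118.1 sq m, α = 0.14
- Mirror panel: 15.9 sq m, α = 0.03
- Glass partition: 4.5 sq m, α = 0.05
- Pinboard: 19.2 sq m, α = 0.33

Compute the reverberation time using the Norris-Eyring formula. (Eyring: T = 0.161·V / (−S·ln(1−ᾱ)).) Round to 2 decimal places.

S = Σ Sᵢ = 381.4 sq m.
Absorption A = 100·0.02 + 5.6·0.35 + 118.1·0.06 + 118.1·0.14 + 15.9·0.03 + 4.5·0.05 + 19.2·0.33 = 34.618 sabins.
ᾱ = 34.618 / 381.4 = 0.0908.
−S·ln(1−ᾱ) = −381.4 × ln(1 − 0.0908) = 36.306.
V = 12.7 × 9.3 × 3.3 = 389.763 m³.
T = 0.161·V/[−S·ln(1−ᾱ)] = 0.161·389.763/36.306 = 1.73 s.

1.73 s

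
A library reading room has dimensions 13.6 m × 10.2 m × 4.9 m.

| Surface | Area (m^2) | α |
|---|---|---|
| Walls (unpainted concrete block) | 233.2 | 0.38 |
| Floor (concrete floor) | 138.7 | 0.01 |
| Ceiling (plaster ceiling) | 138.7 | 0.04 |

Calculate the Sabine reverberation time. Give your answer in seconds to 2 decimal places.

1.15 seconds

A = Σ Sᵢαᵢ = 233.2×0.38 + 138.7×0.01 + 138.7×0.04 = 95.551 sabins.
V = 13.6·10.2·4.9 = 679.728 m³.
T = 0.161 V/A = 0.161·679.728/95.551 = 1.15 s.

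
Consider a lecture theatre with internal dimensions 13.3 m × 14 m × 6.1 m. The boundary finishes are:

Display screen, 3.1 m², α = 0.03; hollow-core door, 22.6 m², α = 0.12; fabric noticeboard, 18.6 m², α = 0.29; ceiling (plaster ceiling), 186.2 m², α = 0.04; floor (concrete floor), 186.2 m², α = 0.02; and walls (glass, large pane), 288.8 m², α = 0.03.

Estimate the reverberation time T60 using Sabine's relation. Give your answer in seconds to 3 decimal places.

Equivalent absorption area: A = 3.1×0.03 + 22.6×0.12 + 18.6×0.29 + 186.2×0.04 + 186.2×0.02 + 288.8×0.03 = 28.035 m².
Room volume: 1135.82 m³.
Sabine: RT60 = 0.161 × 1135.82 / 28.035 = 6.523 s.

6.523 s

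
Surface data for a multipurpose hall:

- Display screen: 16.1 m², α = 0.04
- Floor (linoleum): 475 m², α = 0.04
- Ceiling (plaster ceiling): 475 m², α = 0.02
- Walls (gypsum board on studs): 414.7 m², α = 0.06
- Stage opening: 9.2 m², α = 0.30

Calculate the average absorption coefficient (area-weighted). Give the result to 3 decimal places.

Total surface area S = 1390.0 m².
A = 16.1·0.04 + 475·0.04 + 475·0.02 + 414.7·0.06 + 9.2·0.30 = 56.786 sabins.
ᾱ = 56.786 / 1390.0 = 0.041.

0.041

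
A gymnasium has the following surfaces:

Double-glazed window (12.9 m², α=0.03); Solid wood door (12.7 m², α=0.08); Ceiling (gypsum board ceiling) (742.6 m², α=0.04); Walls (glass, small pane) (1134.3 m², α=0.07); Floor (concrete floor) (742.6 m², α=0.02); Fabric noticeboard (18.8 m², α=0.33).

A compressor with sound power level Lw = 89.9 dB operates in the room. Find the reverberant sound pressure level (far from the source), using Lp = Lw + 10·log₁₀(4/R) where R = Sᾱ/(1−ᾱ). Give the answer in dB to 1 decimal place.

74.5 dB

A = 131.564 sabins; S = 2663.9 m².
ᾱ = 131.564/2663.9 = 0.0494; R = Sᾱ/(1−ᾱ) = 131.564/(1−0.0494) = 138.401 m².
Lp = Lw + 10 log₁₀(4/R) = 89.9 -15.39 = 74.5 dB.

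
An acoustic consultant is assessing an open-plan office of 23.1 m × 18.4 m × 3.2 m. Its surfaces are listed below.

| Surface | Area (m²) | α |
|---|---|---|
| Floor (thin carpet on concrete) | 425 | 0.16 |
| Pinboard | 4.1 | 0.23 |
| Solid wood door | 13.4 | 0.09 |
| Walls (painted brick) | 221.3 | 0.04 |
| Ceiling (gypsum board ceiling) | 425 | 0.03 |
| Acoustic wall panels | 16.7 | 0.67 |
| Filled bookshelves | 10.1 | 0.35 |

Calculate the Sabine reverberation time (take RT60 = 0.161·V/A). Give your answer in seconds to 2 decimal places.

Summing Sᵢαᵢ: 68.000 + 0.943 + 1.206 + 8.852 + 12.750 + 11.189 + 3.535 → A = 106.475 sabins.
Volume V = 23.1 × 18.4 × 3.2 = 1360.128 m³.
Sabine: RT60 = 0.161 × 1360.128 / 106.475 = 2.06 s.

2.06 s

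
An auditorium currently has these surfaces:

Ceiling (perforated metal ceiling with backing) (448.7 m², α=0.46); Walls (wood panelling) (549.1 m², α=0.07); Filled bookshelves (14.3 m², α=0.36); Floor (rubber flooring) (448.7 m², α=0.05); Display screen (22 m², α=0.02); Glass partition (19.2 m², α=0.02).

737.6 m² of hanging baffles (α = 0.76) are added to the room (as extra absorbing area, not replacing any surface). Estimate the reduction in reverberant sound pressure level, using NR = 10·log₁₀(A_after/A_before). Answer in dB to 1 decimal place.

Summing Sᵢαᵢ: 206.402 + 38.437 + 5.148 + 22.435 + 0.440 + 0.384 → A_before = 273.246 sabins.
Added absorption = 737.6 × 0.76 = 560.576 sabins.
A_after = 273.246 + 560.576 = 833.822 sabins.
Reduction = 10 log₁₀(A_after/A_before) = 10 log₁₀(3.0515) = 4.8 dB.

4.8 dB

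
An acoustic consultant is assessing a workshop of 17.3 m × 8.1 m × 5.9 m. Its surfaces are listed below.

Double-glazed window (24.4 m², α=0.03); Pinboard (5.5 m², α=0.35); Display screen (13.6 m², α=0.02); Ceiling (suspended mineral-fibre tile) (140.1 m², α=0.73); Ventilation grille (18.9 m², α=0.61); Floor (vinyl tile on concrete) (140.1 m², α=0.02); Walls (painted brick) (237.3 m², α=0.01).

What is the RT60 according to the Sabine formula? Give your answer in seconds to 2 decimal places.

Summing Sᵢαᵢ: 0.732 + 1.925 + 0.272 + 102.273 + 11.529 + 2.802 + 2.373 → A = 121.906 sabins.
Volume V = 17.3 × 8.1 × 5.9 = 826.767 m³.
Sabine: RT60 = 0.161 × 826.767 / 121.906 = 1.09 s.

1.09 sec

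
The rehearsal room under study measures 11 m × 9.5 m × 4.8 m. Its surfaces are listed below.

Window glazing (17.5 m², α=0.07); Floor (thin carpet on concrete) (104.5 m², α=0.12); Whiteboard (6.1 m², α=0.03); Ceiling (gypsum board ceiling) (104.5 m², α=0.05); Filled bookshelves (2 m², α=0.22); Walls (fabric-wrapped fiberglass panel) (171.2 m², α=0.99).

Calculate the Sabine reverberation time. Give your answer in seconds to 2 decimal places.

0.43 sec

Equivalent absorption area: A = 17.5·0.07 + 104.5·0.12 + 6.1·0.03 + 104.5·0.05 + 2·0.22 + 171.2·0.99 = 189.101 m².
V = 11·9.5·4.8 = 501.6 m³.
Sabine: RT60 = 0.161 × 501.6 / 189.101 = 0.43 s.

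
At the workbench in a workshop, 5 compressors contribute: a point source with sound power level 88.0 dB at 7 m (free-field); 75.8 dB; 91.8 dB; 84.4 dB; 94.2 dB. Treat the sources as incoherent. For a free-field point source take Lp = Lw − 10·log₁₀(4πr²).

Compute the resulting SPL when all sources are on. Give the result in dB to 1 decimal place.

Source at 7 m: Lp = 88.0 − 10·log₁₀(4π·7²) = 88.0 − 10·log₁₀(615.752) = 60.1 dB.
Converting to relative power and adding: 10^(60.1/10) + 10^(75.8/10) + 10^(91.8/10) + 10^(84.4/10) + 10^(94.2/10) = 4.458e+09.
L_total = 10·log₁₀(4.458e+09) = 96.5 dB.

96.5 dB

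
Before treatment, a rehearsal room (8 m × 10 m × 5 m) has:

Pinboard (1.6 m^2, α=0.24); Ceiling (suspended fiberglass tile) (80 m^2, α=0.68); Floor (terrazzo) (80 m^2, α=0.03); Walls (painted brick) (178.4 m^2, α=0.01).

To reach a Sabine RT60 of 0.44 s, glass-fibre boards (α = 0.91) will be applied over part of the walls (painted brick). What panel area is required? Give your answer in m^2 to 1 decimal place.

Summing Sᵢαᵢ: 0.384 + 54.400 + 2.400 + 1.784 → A₁ = 58.968 sabins.
Required A₂ = 0.161·400/0.44 = 146.364 sabins.
Absorption to add: 146.364 − 58.968 = 87.396 sabins.
Net gain per m^2: Δα = 0.91 − 0.01 = 0.90.
Panel area = 87.396 / 0.90 = 97.1 m^2.

97.1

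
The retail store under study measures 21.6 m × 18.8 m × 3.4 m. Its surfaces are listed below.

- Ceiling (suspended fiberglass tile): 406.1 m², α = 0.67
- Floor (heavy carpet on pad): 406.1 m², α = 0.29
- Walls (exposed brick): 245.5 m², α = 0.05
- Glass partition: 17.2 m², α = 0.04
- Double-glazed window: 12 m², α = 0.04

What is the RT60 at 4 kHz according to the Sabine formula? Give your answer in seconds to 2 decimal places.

0.55 s

Total absorption A = 406.1×0.67 + 406.1×0.29 + 245.5×0.05 + 17.2×0.04 + 12×0.04
  = 272.087 + 117.769 + 12.275 + 0.688 + 0.480 = 403.299 m² sabins.
V = 21.6·18.8·3.4 = 1380.672 m³.
Sabine: RT60 = 0.161 × 1380.672 / 403.299 = 0.55 s.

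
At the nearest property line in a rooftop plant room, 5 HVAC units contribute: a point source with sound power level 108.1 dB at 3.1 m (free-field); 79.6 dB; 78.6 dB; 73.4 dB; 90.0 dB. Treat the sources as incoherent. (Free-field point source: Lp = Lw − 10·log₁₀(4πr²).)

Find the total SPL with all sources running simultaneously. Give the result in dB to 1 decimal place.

92.4 dB

Source at 3.1 m: Lp = 108.1 − 10·log₁₀(4π·3.1²) = 108.1 − 10·log₁₀(120.763) = 87.3 dB.
Sum in the linear (power) domain: Σ 10^(Lᵢ/10) = 10^(87.3/10) + 10^(79.6/10) + 10^(78.6/10) + 10^(73.4/10) + 10^(90.0/10) = 1.723e+09.
Back to dB: 10·log₁₀ Σ = 92.4 dB.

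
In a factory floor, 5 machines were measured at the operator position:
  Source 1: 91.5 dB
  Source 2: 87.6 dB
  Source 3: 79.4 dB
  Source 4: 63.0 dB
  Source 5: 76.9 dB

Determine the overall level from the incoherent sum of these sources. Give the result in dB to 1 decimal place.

93.3 dB

Σ 10^(Lᵢ/10) = 2.126e+09.
Combined level = 10 log₁₀(2.126e+09) = 93.3 dB.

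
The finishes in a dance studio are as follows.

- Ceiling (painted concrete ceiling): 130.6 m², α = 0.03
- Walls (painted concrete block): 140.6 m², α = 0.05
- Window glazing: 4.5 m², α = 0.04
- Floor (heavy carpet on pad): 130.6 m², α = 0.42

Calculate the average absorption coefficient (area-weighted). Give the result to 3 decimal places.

Total surface area S = 406.3 m².
Weighted sum Σ Sα = 65.980.
ᾱ = A/S = 0.162.

0.162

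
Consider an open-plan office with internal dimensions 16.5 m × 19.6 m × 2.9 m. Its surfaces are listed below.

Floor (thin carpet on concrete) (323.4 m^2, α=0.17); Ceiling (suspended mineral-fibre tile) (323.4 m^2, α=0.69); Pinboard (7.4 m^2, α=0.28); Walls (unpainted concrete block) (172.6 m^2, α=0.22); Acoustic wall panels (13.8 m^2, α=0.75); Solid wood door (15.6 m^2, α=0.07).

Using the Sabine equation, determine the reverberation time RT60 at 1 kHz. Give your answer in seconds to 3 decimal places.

0.458 s

Total absorption A = 323.4×0.17 + 323.4×0.69 + 7.4×0.28 + 172.6×0.22 + 13.8×0.75 + 15.6×0.07
  = 54.978 + 223.146 + 2.072 + 37.972 + 10.350 + 1.092 = 329.610 m^2 sabins.
Volume V = 16.5 × 19.6 × 2.9 = 937.86 m³.
Sabine: RT60 = 0.161 × 937.86 / 329.610 = 0.458 s.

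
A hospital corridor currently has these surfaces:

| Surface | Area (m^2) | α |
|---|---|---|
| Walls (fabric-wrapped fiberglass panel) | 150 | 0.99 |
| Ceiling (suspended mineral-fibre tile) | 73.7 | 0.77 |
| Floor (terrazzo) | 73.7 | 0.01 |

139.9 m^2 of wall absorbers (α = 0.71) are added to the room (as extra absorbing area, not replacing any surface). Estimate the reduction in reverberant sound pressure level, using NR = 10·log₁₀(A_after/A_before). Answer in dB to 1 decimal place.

Equivalent absorption area: A_before = 150×0.99 + 73.7×0.77 + 73.7×0.01 = 205.986 m^2.
Treatment contributes 139.9·0.71 = 99.329 sabins.
New total A_after = 305.315 sabins.
NR = 10·log₁₀(305.315/205.986) = 1.7 dB.

1.7 dB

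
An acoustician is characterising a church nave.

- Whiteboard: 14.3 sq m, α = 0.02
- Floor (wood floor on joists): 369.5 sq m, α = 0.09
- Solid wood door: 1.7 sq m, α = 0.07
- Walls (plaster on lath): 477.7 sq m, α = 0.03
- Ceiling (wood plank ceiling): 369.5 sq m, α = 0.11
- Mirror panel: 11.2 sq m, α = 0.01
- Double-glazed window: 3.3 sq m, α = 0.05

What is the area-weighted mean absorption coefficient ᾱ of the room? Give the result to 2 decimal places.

0.07

S = Σ Sᵢ = 14.3 + 369.5 + 1.7 + 477.7 + 369.5 + 11.2 + 3.3 = 1247.2 sq m.
Weighted sum Σ Sα = 88.913.
ᾱ = A/S = 0.07.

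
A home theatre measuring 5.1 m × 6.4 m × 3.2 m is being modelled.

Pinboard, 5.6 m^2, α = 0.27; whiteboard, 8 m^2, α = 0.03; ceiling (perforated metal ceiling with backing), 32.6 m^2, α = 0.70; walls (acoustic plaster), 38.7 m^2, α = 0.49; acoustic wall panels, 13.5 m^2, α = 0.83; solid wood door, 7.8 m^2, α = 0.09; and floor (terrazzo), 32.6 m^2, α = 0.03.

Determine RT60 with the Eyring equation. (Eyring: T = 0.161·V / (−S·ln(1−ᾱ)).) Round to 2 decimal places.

0.23 s

Total surface area S = 5.6 + 8 + 32.6 + 38.7 + 13.5 + 7.8 + 32.6 = 138.8 m^2.
Absorption A = 5.6·0.27 + 8·0.03 + 32.6·0.70 + 38.7·0.49 + 13.5·0.83 + 7.8·0.09 + 32.6·0.03 = 56.420 sabins.
Mean coefficient ᾱ = A/S = 0.4065.
Eyring denominator: −S ln(1−ᾱ) = 72.414.
V = 5.1 × 6.4 × 3.2 = 104.448 m³.
RT60 = 0.161 × 104.448 / 72.414 = 0.23 s.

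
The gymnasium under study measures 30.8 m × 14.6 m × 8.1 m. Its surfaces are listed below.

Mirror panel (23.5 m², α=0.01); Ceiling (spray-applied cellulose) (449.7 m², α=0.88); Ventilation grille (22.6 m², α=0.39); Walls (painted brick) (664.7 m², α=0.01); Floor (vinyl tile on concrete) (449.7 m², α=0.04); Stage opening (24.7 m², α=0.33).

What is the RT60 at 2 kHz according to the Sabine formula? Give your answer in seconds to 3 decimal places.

Equivalent absorption area: A = 23.5·0.01 + 449.7·0.88 + 22.6·0.39 + 664.7·0.01 + 449.7·0.04 + 24.7·0.33 = 437.571 m².
V = 30.8·14.6·8.1 = 3642.408 m³.
RT60 = 0.161 · V / A = 0.161 × 3642.408 / 437.571 = 1.340 s.

1.340 s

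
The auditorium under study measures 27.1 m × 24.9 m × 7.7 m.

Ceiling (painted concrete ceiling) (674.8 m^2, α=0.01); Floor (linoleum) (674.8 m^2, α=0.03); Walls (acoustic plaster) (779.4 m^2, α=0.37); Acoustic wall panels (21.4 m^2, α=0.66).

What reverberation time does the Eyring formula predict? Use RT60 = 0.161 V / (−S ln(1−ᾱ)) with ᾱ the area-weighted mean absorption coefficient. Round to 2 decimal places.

2.34 sec

Total surface area S = 674.8 + 674.8 + 779.4 + 21.4 = 2150.4 m^2.
Absorption A = 674.8·0.01 + 674.8·0.03 + 779.4·0.37 + 21.4·0.66 = 329.494 sabins.
Mean coefficient ᾱ = A/S = 0.1532.
Eyring denominator: −S ln(1−ᾱ) = 357.592.
V = 27.1 × 24.9 × 7.7 = 5195.883 m³.
RT60 = 0.161 × 5195.883 / 357.592 = 2.34 s.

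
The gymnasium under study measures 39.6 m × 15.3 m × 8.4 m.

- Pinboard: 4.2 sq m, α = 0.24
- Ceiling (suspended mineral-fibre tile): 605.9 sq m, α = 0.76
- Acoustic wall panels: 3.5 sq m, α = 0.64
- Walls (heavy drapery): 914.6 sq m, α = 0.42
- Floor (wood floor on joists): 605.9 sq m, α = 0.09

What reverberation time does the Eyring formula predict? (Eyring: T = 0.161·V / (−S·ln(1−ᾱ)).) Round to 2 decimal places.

Total surface area S = 4.2 + 605.9 + 3.5 + 914.6 + 605.9 = 2134.1 sq m.
Absorption A = 4.2×0.24 + 605.9×0.76 + 3.5×0.64 + 914.6×0.42 + 605.9×0.09 = 902.395 sabins.
ᾱ = 902.395 / 2134.1 = 0.4228.
Eyring denominator: −S ln(1−ᾱ) = 1172.830.
V = 39.6 × 15.3 × 8.4 = 5089.392 m³.
T = 0.161·V/[−S·ln(1−ᾱ)] = 0.161·5089.392/1172.830 = 0.70 s.

0.70 s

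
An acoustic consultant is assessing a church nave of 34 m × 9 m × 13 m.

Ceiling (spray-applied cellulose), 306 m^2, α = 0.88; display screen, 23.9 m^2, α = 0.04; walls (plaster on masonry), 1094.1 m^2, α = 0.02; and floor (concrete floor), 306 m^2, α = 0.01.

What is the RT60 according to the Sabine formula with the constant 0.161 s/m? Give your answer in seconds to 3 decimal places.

A = Σ Sᵢαᵢ = 306·0.88 + 23.9·0.04 + 1094.1·0.02 + 306·0.01 = 295.178 sabins.
V = 34·9·13 = 3978 m³.
RT60 = 0.161 · V / A = 0.161 × 3978 / 295.178 = 2.170 s.

2.170 s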